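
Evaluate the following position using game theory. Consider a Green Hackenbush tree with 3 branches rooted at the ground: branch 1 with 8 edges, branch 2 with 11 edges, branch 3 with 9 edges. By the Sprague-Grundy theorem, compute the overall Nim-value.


The tree has 3 branches from the ground vertex.
In Green Hackenbush, the Nim-value of a simple path of length k is k.
Branch 1: length 8, Nim-value = 8
Branch 2: length 11, Nim-value = 11
Branch 3: length 9, Nim-value = 9
Total Nim-value = XOR of all branch values:
0 XOR 8 = 8
8 XOR 11 = 3
3 XOR 9 = 10
Nim-value of the tree = 10

10


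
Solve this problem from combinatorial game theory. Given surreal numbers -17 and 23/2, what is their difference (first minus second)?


x = -17, y = 23/2
Converting to common denominator: 2
x = -34/2, y = 23/2
x - y = -17 - 23/2 = -57/2

-57/2


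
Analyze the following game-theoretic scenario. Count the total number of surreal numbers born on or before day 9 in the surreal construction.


Day 0: {|} = 0 is born. Count = 1.
Day n: the number of surreal numbers born by day n is 2^(n+1) - 1.
By day 0: 2^1 - 1 = 1
By day 1: 2^2 - 1 = 3
By day 2: 2^3 - 1 = 7
By day 3: 2^4 - 1 = 15
By day 4: 2^5 - 1 = 31
By day 5: 2^6 - 1 = 63
By day 6: 2^7 - 1 = 127
By day 7: 2^8 - 1 = 255
By day 8: 2^9 - 1 = 511
By day 9: 2^10 - 1 = 1023
By day 9: 1023 surreal numbers.

1023


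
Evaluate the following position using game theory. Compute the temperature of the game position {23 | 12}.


The game is {23 | 12}, a switch {a | b} with numbers a > b.
Cooling {a | b} by t gives {a - t | b + t}, which stops being hot when a - t = b + t, i.e. at t = (a - b)/2. So the temperature of a switch is (a - b)/2.
Temperature = (Left option - Right option) / 2
= (23 - (12)) / 2
= 11 / 2
= 11/2

11/2


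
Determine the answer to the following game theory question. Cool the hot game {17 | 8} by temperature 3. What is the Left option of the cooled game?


Original game: {17 | 8} (a switch {a | b} with a > b).
Cooling by t (for t below the temperature (a - b)/2 = 9/2) taxes each move by t: {a | b} cooled by t is {a - t | b + t}.
Cooling amount: t = 3
Cooled Left option: 17 - 3 = 14
Cooled Right option: 8 + 3 = 11
Cooled game: {14 | 11}
Left option = 14

14


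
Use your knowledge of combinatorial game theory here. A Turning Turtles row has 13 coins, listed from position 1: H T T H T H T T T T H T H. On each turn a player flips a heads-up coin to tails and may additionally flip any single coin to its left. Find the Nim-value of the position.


Coins: H T T H T H T T T T H T H
Key fact: a single head at position k behaves exactly like a Nim heap of size k (turning it to T and optionally flipping a coin at j < k corresponds to moving the heap from k to j, or to 0), and heads combine as a disjunctive sum (two heads at the same place would cancel, matching j XOR j = 0). So the Nim-value is the XOR of the 1-indexed positions of the heads.
Face-up positions (1-indexed): [1, 4, 6, 11, 13]
XOR 0 with 1: 0 XOR 1 = 1
XOR 1 with 4: 1 XOR 4 = 5
XOR 5 with 6: 5 XOR 6 = 3
XOR 3 with 11: 3 XOR 11 = 8
XOR 8 with 13: 8 XOR 13 = 5
Nim-value = 5

5


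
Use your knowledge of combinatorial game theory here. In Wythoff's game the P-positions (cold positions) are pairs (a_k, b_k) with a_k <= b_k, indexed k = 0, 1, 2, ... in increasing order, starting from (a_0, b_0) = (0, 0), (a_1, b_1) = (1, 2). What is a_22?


By Wythoff's theorem, a_k = floor(k * phi) and b_k = floor(k * phi^2) = a_k + k, where phi = (1 + sqrt(5))/2 is the golden ratio.
phi = (1 + sqrt(5))/2 = 1.618034
k = 22
k * phi = 22 * 1.618034 = 35.596748
a_22 = floor(k * phi) = 35

35


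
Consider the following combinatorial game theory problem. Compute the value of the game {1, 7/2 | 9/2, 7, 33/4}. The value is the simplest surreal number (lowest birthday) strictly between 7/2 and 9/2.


Left options: {1, 7/2}, max = 7/2
Right options: {9/2, 7, 33/4}, min = 9/2
All options are numbers and max(Left) < min(Right), so by the simplicity theorem the value is the simplest (earliest-born) number strictly between 7/2 and 9/2.
The only integer strictly between 7/2 and 9/2 is 4.
No non-integer in the interval can be simpler: if x is a non-integer in the interval, then floor(x) or ceil(x) also lies in the interval (the interval contains an integer), and both are proper prefixes of x's sign expansion, i.e. born earlier. So the game value is 4.
Game value = 4

4


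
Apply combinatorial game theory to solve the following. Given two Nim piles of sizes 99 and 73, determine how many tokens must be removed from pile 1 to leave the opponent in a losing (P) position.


Piles: 99 and 73
Current XOR: 99 XOR 73 = 42 (non-zero, so this is an N-position).
To make the XOR zero, we need to find a move that balances the piles.
For pile 1 (size 99): target = 99 XOR 42 = 73
We reduce pile 1 from 99 to 73.
Tokens removed: 99 - 73 = 26
Verification: 73 XOR 73 = 0

26


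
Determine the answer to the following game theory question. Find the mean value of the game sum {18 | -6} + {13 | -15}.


G1 = {18 | -6}, G2 = {13 | -15}
Each is a switch {a | b} with numbers a > b; its mean value is (a + b)/2, and mean value is additive over game sums: m(G1 + G2) = m(G1) + m(G2).
Mean of G1 = (18 + (-6))/2 = 12/2 = 6
Mean of G2 = (13 + (-15))/2 = -2/2 = -1
Mean of G1 + G2 = 6 + -1 = 5

5


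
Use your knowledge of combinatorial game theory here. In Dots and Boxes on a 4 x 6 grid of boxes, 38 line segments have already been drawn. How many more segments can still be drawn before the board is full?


Grid: 4 x 6 boxes, i.e. 5 rows and 7 columns of dots.
Horizontal edges: (rows + 1) * cols = 5 * 6 = 30
Vertical edges: rows * (cols + 1) = 4 * 7 = 28
Total edges: 30 + 28 = 58
Edges drawn: 38
Remaining: 58 - 38 = 20

20


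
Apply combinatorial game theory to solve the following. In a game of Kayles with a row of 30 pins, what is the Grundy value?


Kayles: a move removes 1 or 2 adjacent pins from a contiguous row.
Removing pins from a row of k leaves two independent rows (a, b) with a + b = k - 1 (one pin) or a + b = k - 2 (two pins); an end removal gives a = 0.
By Sprague-Grundy, G(k) = mex{ G(a) XOR G(b) } over all these splits. G(0) = 0.
G(1): splits (0,0):0^0=0 -> mex({0}) = 1
G(2): splits (0,1):0^1=1 (0,0):0^0=0 -> mex({0, 1}) = 2
G(3): splits (0,2):0^2=2 (1,1):1^1=0 (0,1):0^1=1 -> mex({0, 1, 2}) = 3
G(4): splits (0,3):0^3=3 (1,2):1^2=3 (0,2):0^2=2 (1,1):1^1=0 -> mex({0, 2, 3}) = 1
G(5): splits (0,4):0^1=1 (1,3):1^3=2 (2,2):2^2=0 (0,3):0^3=3 (1,2):1^2=3 -> mex({0, 1, 2, 3}) = 4
G(6) = mex({0, 1, 2, 4}) = 3
G(7) = mex({0, 1, 3, 4, 5}) = 2
G(8) = mex({0, 2, 3, 5, 6}) = 1
G(9) = mex({0, 1, 2, 3, 6, 7}) = 4
G(10) = mex({0, 1, 3, 4, 5, 7}) = 2
G(11) = mex({0, 1, 2, 3, 4, 5}) = 6
G(12) = mex({0, 1, 2, 3, 5, 6, 7}) = 4
G(13) = mex({0, 2, 3, 4, 6, 7}) = 1
G(14) = mex({0, 1, 4, 5, 6, 7}) = 2
G(15) = mex({0, 1, 2, 3, 4, 5, 6}) = 7
G(16) = mex({0, 2, 3, 5, 6, 7}) = 1
G(17) = mex({0, 1, 2, 3, 5, 6, 7}) = 4
G(18) = mex({0, 1, 2, 4, 5, 6}) = 3
G(19) = mex({0, 1, 3, 4, 5, 7}) = 2
G(20) = mex({0, 2, 3, 4, 5, 6, 7}) = 1
G(21) = mex({0, 1, 2, 3, 5, 6, 7}) = 4
G(22) = mex({0, 1, 2, 3, 4, 5, 7}) = 6
G(23) = mex({0, 1, 2, 3, 4, 5, 6}) = 7
G(24) = mex({0, 1, 2, 3, 5, 6, 7}) = 4
G(25) = mex({0, 2, 3, 4, 6, 7}) = 1
G(26) = mex({0, 1, 3, 4, 5, 6, 7}) = 2
G(27) = mex({0, 1, 2, 3, 4, 5, 6, 7}) = 8
G(28) = mex({0, 1, 2, 3, 4, 6, 7, 8}) = 5
G(29) = mex({0, 1, 2, 3, 5, 6, 7, 8, 9}) = 4
G(30) = mex({0, 1, 2, 3, 4, 5, 6, 9, 10}) = 7
Therefore G(30) = 7.

7


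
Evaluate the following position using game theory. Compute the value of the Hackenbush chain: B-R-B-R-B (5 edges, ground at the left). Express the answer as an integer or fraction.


Edges (from ground): B-R-B-R-B
By Berlekamp's sign-expansion rule, a Blue-Red Hackenbush stalk has the value of the surreal number whose sign sequence is the edge sequence with B -> + and R -> -.
Sign sequence: +-+-+
Trace the sign expansion in the surreal number tree, starting from 0:
Edge 1: B (sign +) -> bounds (0, +inf), value = 1
Edge 2: R (sign -) -> bounds (0, 1), value = 1/2
Edge 3: B (sign +) -> bounds (1/2, 1), value = 3/4
Edge 4: R (sign -) -> bounds (1/2, 3/4), value = 5/8
Edge 5: B (sign +) -> bounds (5/8, 3/4), value = 11/16
Game value = 11/16

11/16


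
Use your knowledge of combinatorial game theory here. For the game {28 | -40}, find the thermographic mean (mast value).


Game = {28 | -40}, a switch {a | b} with numbers a > b.
Its thermograph has left wall a - t and right wall b + t, which meet at t = (a - b)/2, where both equal (a + b)/2. So the mast (mean value) is at (a + b)/2.
Mean = (28 + (-40))/2 = -12/2 = -6

-6


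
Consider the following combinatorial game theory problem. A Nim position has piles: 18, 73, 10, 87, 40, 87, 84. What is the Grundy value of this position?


We need the XOR (exclusive or) of all pile sizes.
After XOR-ing pile 1 (size 18): 0 XOR 18 = 18
After XOR-ing pile 2 (size 73): 18 XOR 73 = 91
After XOR-ing pile 3 (size 10): 91 XOR 10 = 81
After XOR-ing pile 4 (size 87): 81 XOR 87 = 6
After XOR-ing pile 5 (size 40): 6 XOR 40 = 46
After XOR-ing pile 6 (size 87): 46 XOR 87 = 121
After XOR-ing pile 7 (size 84): 121 XOR 84 = 45
The Nim-value of this position is 45.

45


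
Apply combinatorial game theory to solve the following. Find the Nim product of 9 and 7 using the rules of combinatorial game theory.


Nim multiplication is bilinear over XOR: (u XOR v) * w = (u*w) XOR (v*w).
So we split each operand into its bit components and XOR the pairwise Nim products.
9 = 1 + 8 (as XOR of powers of 2).
7 = 1 + 2 + 4 (as XOR of powers of 2).
Using the standard Nim-product table on single bits:
  2*2 = 3,   2*4 = 8,   2*8 = 12,
  4*4 = 6,   4*8 = 11,  8*8 = 13,
and  1*x = x (identity), k*l = l*k (commutative).
Pairwise Nim products:
  1 * 1 = 1
  1 * 2 = 2
  1 * 4 = 4
  8 * 1 = 8
  8 * 2 = 12
  8 * 4 = 11
XOR them: 1 XOR 2 XOR 4 XOR 8 XOR 12 XOR 11 = 8.
Result: 9 * 7 = 8 (in Nim).

8


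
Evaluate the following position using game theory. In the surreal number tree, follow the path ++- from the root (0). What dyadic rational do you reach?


Sign expansion: ++-
Rule: track bounds (lo, hi), initially (-inf, +inf). On '+', the current value becomes lo and we move to the simplest number in (value, hi): value + 1 if hi = +inf, otherwise the midpoint (value + hi)/2. On '-', the current value becomes hi and we move to value - 1 if lo = -inf, otherwise the midpoint (lo + value)/2.
Start at 0.
Step 1: sign = +, move right. Bounds: (0, +inf). Value = 1
Step 2: sign = +, move right. Bounds: (1, +inf). Value = 2
Step 3: sign = -, move left. Bounds: (1, 2). Value = 3/2
The surreal number with sign expansion ++- is 3/2.

3/2


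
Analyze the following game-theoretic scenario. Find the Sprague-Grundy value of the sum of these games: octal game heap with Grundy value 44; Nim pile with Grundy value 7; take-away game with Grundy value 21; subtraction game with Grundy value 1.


By the Sprague-Grundy theorem, the Grundy value of a sum of games is the XOR of individual Grundy values.
octal game heap: Grundy value = 44. Running XOR: 0 XOR 44 = 44
Nim pile: Grundy value = 7. Running XOR: 44 XOR 7 = 43
take-away game: Grundy value = 21. Running XOR: 43 XOR 21 = 62
subtraction game: Grundy value = 1. Running XOR: 62 XOR 1 = 63
The combined Grundy value is 63.

63


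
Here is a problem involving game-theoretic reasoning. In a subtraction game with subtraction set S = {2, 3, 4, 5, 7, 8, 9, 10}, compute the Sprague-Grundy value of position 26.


The subtraction set is S = {2, 3, 4, 5, 7, 8, 9, 10}.
G(k) = mex{ G(k - s) : s in S, s <= k }. We compute iteratively: G(0) = 0.
G(1) = mex({}) = 0
G(2) = mex({0}) = 1
G(3) = mex({0}) = 1
G(4) = mex({0, 1}) = 2
G(5) = mex({0, 1}) = 2
G(6) = mex({0, 1, 2}) = 3
G(7) = mex({0, 1, 2}) = 3
G(8) = mex({0, 1, 2, 3}) = 4
G(9) = mex({0, 1, 2, 3}) = 4
G(10) = mex({0, 1, 2, 3, 4}) = 5
G(11) = mex({0, 1, 2, 3, 4}) = 5
G(12) = mex({1, 2, 3, 4, 5}) = 0
G(13) = mex({1, 2, 3, 4, 5}) = 0
G(14) = mex({0, 2, 3, 4, 5}) = 1
G(15) = mex({0, 2, 3, 4, 5}) = 1
G(16) = mex({0, 1, 3, 4, 5}) = 2
G(17) = mex({0, 1, 3, 4, 5}) = 2
G(18) = mex({0, 1, 2, 4, 5}) = 3
G(19) = mex({0, 1, 2, 4, 5}) = 3
G(20) = mex({0, 1, 2, 3, 5}) = 4
G(21) = mex({0, 1, 2, 3, 5}) = 4
Observe that G(12)..G(21) = 0, 0, 1, 1, 2, 2, 3, 3, 4, 4 repeats G(0)..G(9) = 0, 0, 1, 1, 2, 2, 3, 3, 4, 4.
For k >= max(S) = 10, G(k) is determined by the previous 10 values G(k-10)..G(k-1); a window of 10 consecutive values has recurred shifted by 12, so by induction G(k + 12) = G(k) for all k >= 0: the sequence is periodic from the start with period 12.
One period: G(0..11) = 0, 0, 1, 1, 2, 2, 3, 3, 4, 4, 5, 5.
26 mod 12 = 2, so G(26) = G(2) = 1.

1


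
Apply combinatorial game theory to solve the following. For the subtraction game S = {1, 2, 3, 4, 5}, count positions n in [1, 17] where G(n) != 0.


Subtraction set S = {1, 2, 3, 4, 5}, so G(n) = n mod 6.
G(n) = 0 when n is a multiple of 6.
Multiples of 6 in [1, 17]: 2
N-positions (nonzero Grundy) = 17 - 2 = 15

15


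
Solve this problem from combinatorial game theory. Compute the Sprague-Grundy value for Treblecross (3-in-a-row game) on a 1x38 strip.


Treblecross: place X on empty cells; 3-in-a-row wins.
Playing within two cells of an existing X lets the opponent win at once, so sensible play treats the cells i-2..i+2 around each X as dead. The player left with no safe cell loses, so this is a normal-play take-away game on strips of safe cells.
Placing X at cell i (0-indexed) of a strip of k safe cells leaves independent strips of sizes max(0, i-2) and max(0, k-i-3). Hence G(k) = mex{ G(max(0,i-2)) XOR G(max(0,k-i-3)) : 0 <= i < k }, with G(0) = 0.
G(1): splits (0,0):0^0=0 -> mex({0}) = 1
G(2): splits (0,0):0^0=0 -> mex({0}) = 1
G(3): splits (0,0):0^0=0 -> mex({0}) = 1
G(4): splits (0,1):0^1=1 (0,0):0^0=0 -> mex({0, 1}) = 2
G(5): splits (0,2):0^1=1 (0,1):0^1=1 (0,0):0^0=0 -> mex({0, 1}) = 2
G(6) = mex({1}) = 0
G(7) = mex({0, 1, 2}) = 3
G(8) = mex({0, 1, 2}) = 3
G(9) = mex({0, 2}) = 1
G(10) = mex({0, 2, 3}) = 1
G(11) = mex({0, 3}) = 1
G(12) = mex({1, 3}) = 0
G(13) = mex({0, 1, 2, 3}) = 4
G(14) = mex({0, 1, 2}) = 3
G(15) = mex({0, 1, 2}) = 3
G(16) = mex({0, 1, 2, 4}) = 3
G(17) = mex({0, 1, 3, 4}) = 2
G(18) = mex({0, 1, 3, 4}) = 2
G(19) = mex({0, 1, 3, 5}) = 2
G(20) = mex({0, 1, 2, 3, 5}) = 4
G(21) = mex({0, 1, 2, 3, 5}) = 4
G(22) = mex({1, 2, 6}) = 0
G(23) = mex({0, 1, 2, 3, 4, 6}) = 5
G(24) = mex({0, 1, 2, 3, 4}) = 5
G(25) = mex({0, 1, 3, 4, 7}) = 2
G(26) = mex({0, 1, 3, 4, 5, 7}) = 2
G(27) = mex({0, 1, 3, 5}) = 2
G(28) = mex({0, 1, 2, 5}) = 3
G(29) = mex({0, 1, 2, 4, 5, 6}) = 3
G(30) = mex({1, 2, 4, 6}) = 0
G(31) = mex({0, 1, 2, 3, 4, 6}) = 5
G(32) = mex({1, 2, 3, 4, 7}) = 0
G(33) = mex({0, 3, 7}) = 1
G(34) = mex({0, 2, 3, 5, 7}) = 1
G(35) = mex({0, 2, 3, 5, 6}) = 1
G(36) = mex({0, 1, 2, 5, 6}) = 3
G(37) = mex({0, 1, 2, 4, 5, 6}) = 3
G(38) = mex({0, 1, 2, 4}) = 3
Therefore G(38) = 3.

3


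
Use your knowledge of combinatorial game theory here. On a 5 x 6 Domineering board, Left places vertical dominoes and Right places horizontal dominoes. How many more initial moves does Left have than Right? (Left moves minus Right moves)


Board is 5 x 6 (rows x cols).
Left (vertical) placements: (rows-1) * cols = 4 * 6 = 24
Right (horizontal) placements: rows * (cols-1) = 5 * 5 = 25
Advantage = Left - Right = 24 - 25 = -1

-1


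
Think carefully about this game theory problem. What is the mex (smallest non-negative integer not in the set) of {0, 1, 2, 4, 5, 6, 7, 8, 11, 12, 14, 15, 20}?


Set = {0, 1, 2, 4, 5, 6, 7, 8, 11, 12, 14, 15, 20}
0 is in the set.
1 is in the set.
2 is in the set.
3 is NOT in the set. This is the mex.
mex = 3

3


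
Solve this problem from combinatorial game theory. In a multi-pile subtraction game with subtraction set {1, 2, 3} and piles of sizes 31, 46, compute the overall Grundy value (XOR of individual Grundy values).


Subtraction set: {1, 2, 3}
For this subtraction set, G(n) = n mod 4 (period = max + 1 = 4).
Pile 1 (size 31): G(31) = 31 mod 4 = 3
Pile 2 (size 46): G(46) = 46 mod 4 = 2
Total Grundy value = XOR of all: 3 XOR 2 = 1

1


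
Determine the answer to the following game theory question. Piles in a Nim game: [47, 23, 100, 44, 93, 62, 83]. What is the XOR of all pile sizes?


We need the XOR (exclusive or) of all pile sizes.
After XOR-ing pile 1 (size 47): 0 XOR 47 = 47
After XOR-ing pile 2 (size 23): 47 XOR 23 = 56
After XOR-ing pile 3 (size 100): 56 XOR 100 = 92
After XOR-ing pile 4 (size 44): 92 XOR 44 = 112
After XOR-ing pile 5 (size 93): 112 XOR 93 = 45
After XOR-ing pile 6 (size 62): 45 XOR 62 = 19
After XOR-ing pile 7 (size 83): 19 XOR 83 = 64
The Nim-value of this position is 64.

64


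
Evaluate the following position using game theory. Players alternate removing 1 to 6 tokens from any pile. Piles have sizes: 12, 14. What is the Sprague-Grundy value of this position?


Subtraction set: {1, 2, 3, 4, 5, 6}
For this subtraction set, G(n) = n mod 7 (period = max + 1 = 7).
Pile 1 (size 12): G(12) = 12 mod 7 = 5
Pile 2 (size 14): G(14) = 14 mod 7 = 0
Total Grundy value = XOR of all: 5 XOR 0 = 5

5


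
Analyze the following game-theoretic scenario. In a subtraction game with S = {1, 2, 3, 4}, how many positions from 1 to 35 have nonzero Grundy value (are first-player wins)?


Subtraction set S = {1, 2, 3, 4}, so G(n) = n mod 5.
G(n) = 0 when n is a multiple of 5.
Multiples of 5 in [1, 35]: 7
N-positions (nonzero Grundy) = 35 - 7 = 28

28


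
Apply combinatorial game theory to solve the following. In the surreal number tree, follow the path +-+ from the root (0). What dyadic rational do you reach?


Sign expansion: +-+
Rule: track bounds (lo, hi), initially (-inf, +inf). On '+', the current value becomes lo and we move to the simplest number in (value, hi): value + 1 if hi = +inf, otherwise the midpoint (value + hi)/2. On '-', the current value becomes hi and we move to value - 1 if lo = -inf, otherwise the midpoint (lo + value)/2.
Start at 0.
Step 1: sign = +, move right. Bounds: (0, +inf). Value = 1
Step 2: sign = -, move left. Bounds: (0, 1). Value = 1/2
Step 3: sign = +, move right. Bounds: (1/2, 1). Value = 3/4
The surreal number with sign expansion +-+ is 3/4.

3/4


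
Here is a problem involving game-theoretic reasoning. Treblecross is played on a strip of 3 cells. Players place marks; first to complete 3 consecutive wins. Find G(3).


Treblecross: place X on empty cells; 3-in-a-row wins.
Playing within two cells of an existing X lets the opponent win at once, so sensible play treats the cells i-2..i+2 around each X as dead. The player left with no safe cell loses, so this is a normal-play take-away game on strips of safe cells.
Placing X at cell i (0-indexed) of a strip of k safe cells leaves independent strips of sizes max(0, i-2) and max(0, k-i-3). Hence G(k) = mex{ G(max(0,i-2)) XOR G(max(0,k-i-3)) : 0 <= i < k }, with G(0) = 0.
G(1): splits (0,0):0^0=0 -> mex({0}) = 1
G(2): splits (0,0):0^0=0 -> mex({0}) = 1
G(3): splits (0,0):0^0=0 -> mex({0}) = 1
Therefore G(3) = 1.

1


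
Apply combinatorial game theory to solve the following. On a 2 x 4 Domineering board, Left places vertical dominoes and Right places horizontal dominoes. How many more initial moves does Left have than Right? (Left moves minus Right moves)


Board is 2 x 4 (rows x cols).
Left (vertical) placements: (rows-1) * cols = 1 * 4 = 4
Right (horizontal) placements: rows * (cols-1) = 2 * 3 = 6
Advantage = Left - Right = 4 - 6 = -2

-2


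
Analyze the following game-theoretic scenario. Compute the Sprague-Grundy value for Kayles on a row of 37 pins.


Kayles: a move removes 1 or 2 adjacent pins from a contiguous row.
Removing pins from a row of k leaves two independent rows (a, b) with a + b = k - 1 (one pin) or a + b = k - 2 (two pins); an end removal gives a = 0.
By Sprague-Grundy, G(k) = mex{ G(a) XOR G(b) } over all these splits. G(0) = 0.
G(1): splits (0,0):0^0=0 -> mex({0}) = 1
G(2): splits (0,1):0^1=1 (0,0):0^0=0 -> mex({0, 1}) = 2
G(3): splits (0,2):0^2=2 (1,1):1^1=0 (0,1):0^1=1 -> mex({0, 1, 2}) = 3
G(4): splits (0,3):0^3=3 (1,2):1^2=3 (0,2):0^2=2 (1,1):1^1=0 -> mex({0, 2, 3}) = 1
G(5): splits (0,4):0^1=1 (1,3):1^3=2 (2,2):2^2=0 (0,3):0^3=3 (1,2):1^2=3 -> mex({0, 1, 2, 3}) = 4
G(6) = mex({0, 1, 2, 4}) = 3
G(7) = mex({0, 1, 3, 4, 5}) = 2
G(8) = mex({0, 2, 3, 5, 6}) = 1
G(9) = mex({0, 1, 2, 3, 6, 7}) = 4
G(10) = mex({0, 1, 3, 4, 5, 7}) = 2
G(11) = mex({0, 1, 2, 3, 4, 5}) = 6
G(12) = mex({0, 1, 2, 3, 5, 6, 7}) = 4
G(13) = mex({0, 2, 3, 4, 6, 7}) = 1
G(14) = mex({0, 1, 4, 5, 6, 7}) = 2
G(15) = mex({0, 1, 2, 3, 4, 5, 6}) = 7
G(16) = mex({0, 2, 3, 5, 6, 7}) = 1
G(17) = mex({0, 1, 2, 3, 5, 6, 7}) = 4
G(18) = mex({0, 1, 2, 4, 5, 6}) = 3
G(19) = mex({0, 1, 3, 4, 5, 7}) = 2
G(20) = mex({0, 2, 3, 4, 5, 6, 7}) = 1
G(21) = mex({0, 1, 2, 3, 5, 6, 7}) = 4
G(22) = mex({0, 1, 2, 3, 4, 5, 7}) = 6
G(23) = mex({0, 1, 2, 3, 4, 5, 6}) = 7
G(24) = mex({0, 1, 2, 3, 5, 6, 7}) = 4
G(25) = mex({0, 2, 3, 4, 6, 7}) = 1
G(26) = mex({0, 1, 3, 4, 5, 6, 7}) = 2
G(27) = mex({0, 1, 2, 3, 4, 5, 6, 7}) = 8
G(28) = mex({0, 1, 2, 3, 4, 6, 7, 8}) = 5
G(29) = mex({0, 1, 2, 3, 5, 6, 7, 8, 9}) = 4
G(30) = mex({0, 1, 2, 3, 4, 5, 6, 9, 10}) = 7
G(31) = mex({0, 1, 3, 4, 5, 7, 10, 11}) = 2
G(32) = mex({0, 2, 3, 4, 5, 6, 7, 9, 11}) = 1
G(33) = mex({0, 1, 2, 3, 4, 5, 6, 7, 9, 12}) = 8
G(34) = mex({0, 1, 2, 3, 4, 5, 7, 8, 11, 12}) = 6
G(35) = mex({0, 1, 2, 3, 4, 5, 6, 8, 9, 10, 11}) = 7
G(36) = mex({0, 1, 2, 3, 5, 6, 7, 9, 10}) = 4
G(37) = mex({0, 2, 3, 4, 6, 7, 9, 10, 11, 12}) = 1
Therefore G(37) = 1.

1


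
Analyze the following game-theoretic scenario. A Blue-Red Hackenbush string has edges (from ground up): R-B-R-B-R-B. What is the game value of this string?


Edges (from ground): R-B-R-B-R-B
By Berlekamp's sign-expansion rule, a Blue-Red Hackenbush stalk has the value of the surreal number whose sign sequence is the edge sequence with B -> + and R -> -.
Sign sequence: -+-+-+
Trace the sign expansion in the surreal number tree, starting from 0:
Edge 1: R (sign -) -> bounds (-inf, 0), value = -1
Edge 2: B (sign +) -> bounds (-1, 0), value = -1/2
Edge 3: R (sign -) -> bounds (-1, -1/2), value = -3/4
Edge 4: B (sign +) -> bounds (-3/4, -1/2), value = -5/8
Edge 5: R (sign -) -> bounds (-3/4, -5/8), value = -11/16
Edge 6: B (sign +) -> bounds (-11/16, -5/8), value = -21/32
Game value = -21/32

-21/32


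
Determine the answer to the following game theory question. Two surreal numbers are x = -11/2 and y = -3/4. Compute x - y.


x = -11/2, y = -3/4
Converting to common denominator: 4
x = -22/4, y = -3/4
x - y = -11/2 - -3/4 = -19/4

-19/4


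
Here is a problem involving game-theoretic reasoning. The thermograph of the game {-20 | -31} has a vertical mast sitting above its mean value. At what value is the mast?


Game = {-20 | -31}, a switch {a | b} with numbers a > b.
Its thermograph has left wall a - t and right wall b + t, which meet at t = (a - b)/2, where both equal (a + b)/2. So the mast (mean value) is at (a + b)/2.
Mean = (-20 + (-31))/2 = -51/2 = -51/2

-51/2


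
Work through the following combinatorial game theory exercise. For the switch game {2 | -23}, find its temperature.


The game is {2 | -23}, a switch {a | b} with numbers a > b.
Cooling {a | b} by t gives {a - t | b + t}, which stops being hot when a - t = b + t, i.e. at t = (a - b)/2. So the temperature of a switch is (a - b)/2.
Temperature = (Left option - Right option) / 2
= (2 - (-23)) / 2
= 25 / 2
= 25/2

25/2


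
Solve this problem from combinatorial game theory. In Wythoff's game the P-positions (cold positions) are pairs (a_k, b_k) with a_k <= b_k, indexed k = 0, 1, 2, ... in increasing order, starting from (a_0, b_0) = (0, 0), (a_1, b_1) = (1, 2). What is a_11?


By Wythoff's theorem, a_k = floor(k * phi) and b_k = floor(k * phi^2) = a_k + k, where phi = (1 + sqrt(5))/2 is the golden ratio.
phi = (1 + sqrt(5))/2 = 1.618034
k = 11
k * phi = 11 * 1.618034 = 17.798374
a_11 = floor(k * phi) = 17

17


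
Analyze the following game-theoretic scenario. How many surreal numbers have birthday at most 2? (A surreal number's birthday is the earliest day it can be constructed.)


Day 0: {|} = 0 is born. Count = 1.
Day n: the number of surreal numbers born by day n is 2^(n+1) - 1.
By day 0: 2^1 - 1 = 1
By day 1: 2^2 - 1 = 3
By day 2: 2^3 - 1 = 7
By day 2: 7 surreal numbers.

7


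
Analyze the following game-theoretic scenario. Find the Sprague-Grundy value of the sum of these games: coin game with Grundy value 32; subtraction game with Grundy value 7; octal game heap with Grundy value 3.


By the Sprague-Grundy theorem, the Grundy value of a sum of games is the XOR of individual Grundy values.
coin game: Grundy value = 32. Running XOR: 0 XOR 32 = 32
subtraction game: Grundy value = 7. Running XOR: 32 XOR 7 = 39
octal game heap: Grundy value = 3. Running XOR: 39 XOR 3 = 36
The combined Grundy value is 36.

36


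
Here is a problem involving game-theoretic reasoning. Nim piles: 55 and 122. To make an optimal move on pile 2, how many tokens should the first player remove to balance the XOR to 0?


Piles: 55 and 122
Current XOR: 55 XOR 122 = 77 (non-zero, so this is an N-position).
To make the XOR zero, we need to find a move that balances the piles.
For pile 2 (size 122): target = 122 XOR 77 = 55
We reduce pile 2 from 122 to 55.
Tokens removed: 122 - 55 = 67
Verification: 55 XOR 55 = 0

67


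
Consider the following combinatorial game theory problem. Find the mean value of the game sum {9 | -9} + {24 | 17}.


G1 = {9 | -9}, G2 = {24 | 17}
Each is a switch {a | b} with numbers a > b; its mean value is (a + b)/2, and mean value is additive over game sums: m(G1 + G2) = m(G1) + m(G2).
Mean of G1 = (9 + (-9))/2 = 0/2 = 0
Mean of G2 = (24 + (17))/2 = 41/2 = 41/2
Mean of G1 + G2 = 0 + 41/2 = 41/2

41/2


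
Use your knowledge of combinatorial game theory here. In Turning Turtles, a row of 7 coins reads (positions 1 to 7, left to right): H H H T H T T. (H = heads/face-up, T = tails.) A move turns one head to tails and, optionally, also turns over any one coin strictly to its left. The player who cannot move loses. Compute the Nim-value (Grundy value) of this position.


Coins: H H H T H T T
Key fact: a single head at position k behaves exactly like a Nim heap of size k (turning it to T and optionally flipping a coin at j < k corresponds to moving the heap from k to j, or to 0), and heads combine as a disjunctive sum (two heads at the same place would cancel, matching j XOR j = 0). So the Nim-value is the XOR of the 1-indexed positions of the heads.
Face-up positions (1-indexed): [1, 2, 3, 5]
XOR 0 with 1: 0 XOR 1 = 1
XOR 1 with 2: 1 XOR 2 = 3
XOR 3 with 3: 3 XOR 3 = 0
XOR 0 with 5: 0 XOR 5 = 5
Nim-value = 5

5


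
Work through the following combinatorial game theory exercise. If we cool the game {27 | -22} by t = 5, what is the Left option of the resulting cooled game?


Original game: {27 | -22} (a switch {a | b} with a > b).
Cooling by t (for t below the temperature (a - b)/2 = 49/2) taxes each move by t: {a | b} cooled by t is {a - t | b + t}.
Cooling amount: t = 5
Cooled Left option: 27 - 5 = 22
Cooled Right option: -22 + 5 = -17
Cooled game: {22 | -17}
Left option = 22

22


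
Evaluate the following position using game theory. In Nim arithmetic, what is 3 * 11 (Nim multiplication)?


Nim multiplication is bilinear over XOR: (u XOR v) * w = (u*w) XOR (v*w).
So we split each operand into its bit components and XOR the pairwise Nim products.
3 = 1 + 2 (as XOR of powers of 2).
11 = 1 + 2 + 8 (as XOR of powers of 2).
Using the standard Nim-product table on single bits:
  2*2 = 3,   2*4 = 8,   2*8 = 12,
  4*4 = 6,   4*8 = 11,  8*8 = 13,
and  1*x = x (identity), k*l = l*k (commutative).
Pairwise Nim products:
  1 * 1 = 1
  1 * 2 = 2
  1 * 8 = 8
  2 * 1 = 2
  2 * 2 = 3
  2 * 8 = 12
XOR them: 1 XOR 2 XOR 8 XOR 2 XOR 3 XOR 12 = 6.
Result: 3 * 11 = 6 (in Nim).

6


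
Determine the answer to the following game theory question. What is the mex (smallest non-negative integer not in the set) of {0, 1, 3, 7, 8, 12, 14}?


Set = {0, 1, 3, 7, 8, 12, 14}
0 is in the set.
1 is in the set.
2 is NOT in the set. This is the mex.
mex = 2

2


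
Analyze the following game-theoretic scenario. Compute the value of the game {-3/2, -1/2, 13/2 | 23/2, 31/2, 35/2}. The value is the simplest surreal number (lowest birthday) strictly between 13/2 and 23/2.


Left options: {-3/2, -1/2, 13/2}, max = 13/2
Right options: {23/2, 31/2, 35/2}, min = 23/2
All options are numbers and max(Left) < min(Right), so by the simplicity theorem the value is the simplest (earliest-born) number strictly between 13/2 and 23/2.
Integers 7 through 11 all lie strictly between 13/2 and 23/2.
Among integers, the simplest (lowest birthday = smallest |n|; 0 is born on day 0, +-n on day n) is 7.
No non-integer in the interval can be simpler: if x is a non-integer in the interval, then floor(x) or ceil(x) also lies in the interval (the interval contains an integer), and both are proper prefixes of x's sign expansion, i.e. born earlier. So the game value is 7.
Game value = 7

7


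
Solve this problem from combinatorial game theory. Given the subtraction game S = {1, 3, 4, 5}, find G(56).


The subtraction set is S = {1, 3, 4, 5}.
G(k) = mex{ G(k - s) : s in S, s <= k }. We compute iteratively: G(0) = 0.
G(1) = mex({0}) = 1
G(2) = mex({1}) = 0
G(3) = mex({0}) = 1
G(4) = mex({0, 1}) = 2
G(5) = mex({0, 1, 2}) = 3
G(6) = mex({0, 1, 3}) = 2
G(7) = mex({0, 1, 2}) = 3
G(8) = mex({1, 2, 3}) = 0
G(9) = mex({0, 2, 3}) = 1
G(10) = mex({1, 2, 3}) = 0
G(11) = mex({0, 2, 3}) = 1
G(12) = mex({0, 1, 3}) = 2
Observe that G(8)..G(12) = 0, 1, 0, 1, 2 repeats G(0)..G(4) = 0, 1, 0, 1, 2.
For k >= max(S) = 5, G(k) is determined by the previous 5 values G(k-5)..G(k-1); a window of 5 consecutive values has recurred shifted by 8, so by induction G(k + 8) = G(k) for all k >= 0: the sequence is periodic from the start with period 8.
One period: G(0..7) = 0, 1, 0, 1, 2, 3, 2, 3.
56 mod 8 = 0, so G(56) = G(0) = 0.

0


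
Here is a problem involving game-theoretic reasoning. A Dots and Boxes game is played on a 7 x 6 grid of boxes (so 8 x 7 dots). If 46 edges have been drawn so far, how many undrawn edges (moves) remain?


Grid: 7 x 6 boxes, i.e. 8 rows and 7 columns of dots.
Horizontal edges: (rows + 1) * cols = 8 * 6 = 48
Vertical edges: rows * (cols + 1) = 7 * 7 = 49
Total edges: 48 + 49 = 97
Edges drawn: 46
Remaining: 97 - 46 = 51

51


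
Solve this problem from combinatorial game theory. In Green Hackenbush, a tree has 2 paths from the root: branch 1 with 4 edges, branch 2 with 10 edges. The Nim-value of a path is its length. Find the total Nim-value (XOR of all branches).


The tree has 2 branches from the ground vertex.
In Green Hackenbush, the Nim-value of a simple path of length k is k.
Branch 1: length 4, Nim-value = 4
Branch 2: length 10, Nim-value = 10
Total Nim-value = XOR of all branch values:
0 XOR 4 = 4
4 XOR 10 = 14
Nim-value of the tree = 14

14


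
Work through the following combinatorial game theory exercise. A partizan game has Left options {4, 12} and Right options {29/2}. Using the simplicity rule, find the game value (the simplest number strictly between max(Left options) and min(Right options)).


Left options: {4, 12}, max = 12
Right options: {29/2}, min = 29/2
All options are numbers and max(Left) < min(Right), so by the simplicity theorem the value is the simplest (earliest-born) number strictly between 12 and 29/2.
Integers 13 through 14 all lie strictly between 12 and 29/2.
Among integers, the simplest (lowest birthday = smallest |n|; 0 is born on day 0, +-n on day n) is 13.
No non-integer in the interval can be simpler: if x is a non-integer in the interval, then floor(x) or ceil(x) also lies in the interval (the interval contains an integer), and both are proper prefixes of x's sign expansion, i.e. born earlier. So the game value is 13.
Game value = 13

13


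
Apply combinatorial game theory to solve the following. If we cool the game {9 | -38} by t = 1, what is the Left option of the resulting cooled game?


Original game: {9 | -38} (a switch {a | b} with a > b).
Cooling by t (for t below the temperature (a - b)/2 = 47/2) taxes each move by t: {a | b} cooled by t is {a - t | b + t}.
Cooling amount: t = 1
Cooled Left option: 9 - 1 = 8
Cooled Right option: -38 + 1 = -37
Cooled game: {8 | -37}
Left option = 8

8


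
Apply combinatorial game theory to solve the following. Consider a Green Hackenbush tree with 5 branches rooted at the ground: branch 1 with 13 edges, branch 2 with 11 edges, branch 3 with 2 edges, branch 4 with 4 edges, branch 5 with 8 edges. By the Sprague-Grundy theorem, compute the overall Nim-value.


The tree has 5 branches from the ground vertex.
In Green Hackenbush, the Nim-value of a simple path of length k is k.
Branch 1: length 13, Nim-value = 13
Branch 2: length 11, Nim-value = 11
Branch 3: length 2, Nim-value = 2
Branch 4: length 4, Nim-value = 4
Branch 5: length 8, Nim-value = 8
Total Nim-value = XOR of all branch values:
0 XOR 13 = 13
13 XOR 11 = 6
6 XOR 2 = 4
4 XOR 4 = 0
0 XOR 8 = 8
Nim-value of the tree = 8

8


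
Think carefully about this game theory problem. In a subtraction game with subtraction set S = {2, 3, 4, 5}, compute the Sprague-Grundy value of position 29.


The subtraction set is S = {2, 3, 4, 5}.
G(k) = mex{ G(k - s) : s in S, s <= k }. We compute iteratively: G(0) = 0.
G(1) = mex({}) = 0
G(2) = mex({0}) = 1
G(3) = mex({0}) = 1
G(4) = mex({0, 1}) = 2
G(5) = mex({0, 1}) = 2
G(6) = mex({0, 1, 2}) = 3
G(7) = mex({1, 2}) = 0
G(8) = mex({1, 2, 3}) = 0
G(9) = mex({0, 2, 3}) = 1
G(10) = mex({0, 2, 3}) = 1
G(11) = mex({0, 1, 3}) = 2
Observe that G(7)..G(11) = 0, 0, 1, 1, 2 repeats G(0)..G(4) = 0, 0, 1, 1, 2.
For k >= max(S) = 5, G(k) is determined by the previous 5 values G(k-5)..G(k-1); a window of 5 consecutive values has recurred shifted by 7, so by induction G(k + 7) = G(k) for all k >= 0: the sequence is periodic from the start with period 7.
One period: G(0..6) = 0, 0, 1, 1, 2, 2, 3.
29 mod 7 = 1, so G(29) = G(1) = 0.

0


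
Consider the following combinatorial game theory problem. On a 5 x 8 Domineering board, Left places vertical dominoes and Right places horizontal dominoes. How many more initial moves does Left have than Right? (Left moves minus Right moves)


Board is 5 x 8 (rows x cols).
Left (vertical) placements: (rows-1) * cols = 4 * 8 = 32
Right (horizontal) placements: rows * (cols-1) = 5 * 7 = 35
Advantage = Left - Right = 32 - 35 = -3

-3


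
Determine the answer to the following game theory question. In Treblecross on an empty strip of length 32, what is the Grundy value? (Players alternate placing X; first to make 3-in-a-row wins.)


Treblecross: place X on empty cells; 3-in-a-row wins.
Playing within two cells of an existing X lets the opponent win at once, so sensible play treats the cells i-2..i+2 around each X as dead. The player left with no safe cell loses, so this is a normal-play take-away game on strips of safe cells.
Placing X at cell i (0-indexed) of a strip of k safe cells leaves independent strips of sizes max(0, i-2) and max(0, k-i-3). Hence G(k) = mex{ G(max(0,i-2)) XOR G(max(0,k-i-3)) : 0 <= i < k }, with G(0) = 0.
G(1): splits (0,0):0^0=0 -> mex({0}) = 1
G(2): splits (0,0):0^0=0 -> mex({0}) = 1
G(3): splits (0,0):0^0=0 -> mex({0}) = 1
G(4): splits (0,1):0^1=1 (0,0):0^0=0 -> mex({0, 1}) = 2
G(5): splits (0,2):0^1=1 (0,1):0^1=1 (0,0):0^0=0 -> mex({0, 1}) = 2
G(6) = mex({1}) = 0
G(7) = mex({0, 1, 2}) = 3
G(8) = mex({0, 1, 2}) = 3
G(9) = mex({0, 2}) = 1
G(10) = mex({0, 2, 3}) = 1
G(11) = mex({0, 3}) = 1
G(12) = mex({1, 3}) = 0
G(13) = mex({0, 1, 2, 3}) = 4
G(14) = mex({0, 1, 2}) = 3
G(15) = mex({0, 1, 2}) = 3
G(16) = mex({0, 1, 2, 4}) = 3
G(17) = mex({0, 1, 3, 4}) = 2
G(18) = mex({0, 1, 3, 4}) = 2
G(19) = mex({0, 1, 3, 5}) = 2
G(20) = mex({0, 1, 2, 3, 5}) = 4
G(21) = mex({0, 1, 2, 3, 5}) = 4
G(22) = mex({1, 2, 6}) = 0
G(23) = mex({0, 1, 2, 3, 4, 6}) = 5
G(24) = mex({0, 1, 2, 3, 4}) = 5
G(25) = mex({0, 1, 3, 4, 7}) = 2
G(26) = mex({0, 1, 3, 4, 5, 7}) = 2
G(27) = mex({0, 1, 3, 5}) = 2
G(28) = mex({0, 1, 2, 5}) = 3
G(29) = mex({0, 1, 2, 4, 5, 6}) = 3
G(30) = mex({1, 2, 4, 6}) = 0
G(31) = mex({0, 1, 2, 3, 4, 6}) = 5
G(32) = mex({1, 2, 3, 4, 7}) = 0
Therefore G(32) = 0.

0


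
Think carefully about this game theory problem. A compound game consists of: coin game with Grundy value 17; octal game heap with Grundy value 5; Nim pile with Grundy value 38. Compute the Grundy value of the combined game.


By the Sprague-Grundy theorem, the Grundy value of a sum of games is the XOR of individual Grundy values.
coin game: Grundy value = 17. Running XOR: 0 XOR 17 = 17
octal game heap: Grundy value = 5. Running XOR: 17 XOR 5 = 20
Nim pile: Grundy value = 38. Running XOR: 20 XOR 38 = 50
The combined Grundy value is 50.

50


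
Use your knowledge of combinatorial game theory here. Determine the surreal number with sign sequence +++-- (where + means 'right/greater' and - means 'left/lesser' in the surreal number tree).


Sign expansion: +++--
Rule: track bounds (lo, hi), initially (-inf, +inf). On '+', the current value becomes lo and we move to the simplest number in (value, hi): value + 1 if hi = +inf, otherwise the midpoint (value + hi)/2. On '-', the current value becomes hi and we move to value - 1 if lo = -inf, otherwise the midpoint (lo + value)/2.
Start at 0.
Step 1: sign = +, move right. Bounds: (0, +inf). Value = 1
Step 2: sign = +, move right. Bounds: (1, +inf). Value = 2
Step 3: sign = +, move right. Bounds: (2, +inf). Value = 3
Step 4: sign = -, move left. Bounds: (2, 3). Value = 5/2
Step 5: sign = -, move left. Bounds: (2, 5/2). Value = 9/4
The surreal number with sign expansion +++-- is 9/4.

9/4


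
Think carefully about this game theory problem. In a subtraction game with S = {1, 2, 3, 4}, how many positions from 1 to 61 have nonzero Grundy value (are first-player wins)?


Subtraction set S = {1, 2, 3, 4}, so G(n) = n mod 5.
G(n) = 0 when n is a multiple of 5.
Multiples of 5 in [1, 61]: 12
N-positions (nonzero Grundy) = 61 - 12 = 49

49


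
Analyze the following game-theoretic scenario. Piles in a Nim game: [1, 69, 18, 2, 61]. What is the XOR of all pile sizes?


We need the XOR (exclusive or) of all pile sizes.
After XOR-ing pile 1 (size 1): 0 XOR 1 = 1
After XOR-ing pile 2 (size 69): 1 XOR 69 = 68
After XOR-ing pile 3 (size 18): 68 XOR 18 = 86
After XOR-ing pile 4 (size 2): 86 XOR 2 = 84
After XOR-ing pile 5 (size 61): 84 XOR 61 = 105
The Nim-value of this position is 105.

105


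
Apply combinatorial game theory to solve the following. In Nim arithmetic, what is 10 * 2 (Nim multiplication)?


Nim multiplication is bilinear over XOR: (u XOR v) * w = (u*w) XOR (v*w).
So we split each operand into its bit components and XOR the pairwise Nim products.
10 = 2 + 8 (as XOR of powers of 2).
2 = 2 (as XOR of powers of 2).
Using the standard Nim-product table on single bits:
  2*2 = 3,   2*4 = 8,   2*8 = 12,
  4*4 = 6,   4*8 = 11,  8*8 = 13,
and  1*x = x (identity), k*l = l*k (commutative).
Pairwise Nim products:
  2 * 2 = 3
  8 * 2 = 12
XOR them: 3 XOR 12 = 15.
Result: 10 * 2 = 15 (in Nim).

15


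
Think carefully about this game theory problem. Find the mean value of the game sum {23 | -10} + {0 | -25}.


G1 = {23 | -10}, G2 = {0 | -25}
Each is a switch {a | b} with numbers a > b; its mean value is (a + b)/2, and mean value is additive over game sums: m(G1 + G2) = m(G1) + m(G2).
Mean of G1 = (23 + (-10))/2 = 13/2 = 13/2
Mean of G2 = (0 + (-25))/2 = -25/2 = -25/2
Mean of G1 + G2 = 13/2 + -25/2 = -6

-6


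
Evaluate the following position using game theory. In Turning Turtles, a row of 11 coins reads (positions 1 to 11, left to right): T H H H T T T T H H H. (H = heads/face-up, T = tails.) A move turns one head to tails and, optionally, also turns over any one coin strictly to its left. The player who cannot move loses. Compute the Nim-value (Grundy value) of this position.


Coins: T H H H T T T T H H H
Key fact: a single head at position k behaves exactly like a Nim heap of size k (turning it to T and optionally flipping a coin at j < k corresponds to moving the heap from k to j, or to 0), and heads combine as a disjunctive sum (two heads at the same place would cancel, matching j XOR j = 0). So the Nim-value is the XOR of the 1-indexed positions of the heads.
Face-up positions (1-indexed): [2, 3, 4, 9, 10, 11]
XOR 0 with 2: 0 XOR 2 = 2
XOR 2 with 3: 2 XOR 3 = 1
XOR 1 with 4: 1 XOR 4 = 5
XOR 5 with 9: 5 XOR 9 = 12
XOR 12 with 10: 12 XOR 10 = 6
XOR 6 with 11: 6 XOR 11 = 13
Nim-value = 13

13
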